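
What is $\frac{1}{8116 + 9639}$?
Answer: $\frac{1}{17755} \approx 5.6322 \cdot 10^{-5}$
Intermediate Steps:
$\frac{1}{8116 + 9639} = \frac{1}{17755}$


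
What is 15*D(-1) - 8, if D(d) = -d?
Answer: 7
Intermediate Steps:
15*D(-1) - 8 = 15*(-1*(-1)) - 8 = 15*1 - 8 = 15 - 8 = 7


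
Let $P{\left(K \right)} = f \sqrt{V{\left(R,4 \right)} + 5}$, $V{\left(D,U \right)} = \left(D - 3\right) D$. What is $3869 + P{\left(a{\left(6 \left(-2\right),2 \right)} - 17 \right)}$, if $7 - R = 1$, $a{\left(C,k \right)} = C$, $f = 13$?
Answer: $3869 + 13 \sqrt{23} \approx 3931.3$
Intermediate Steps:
$R = 6$ ($R = 7 - 1 = 6$)
$V{\left(D,U \right)} = D \left(-3 + D\right)$ ($V{\left(D,U \right)} = \left(-3 + D\right) D = D \left(-3 + D\right)$)
$P{\left(K \right)} = 13 \sqrt{23}$ ($P{\left(K \right)} = 13 \sqrt{6 \left(-3 + 6\right) + 5} = 13 \sqrt{6 \cdot 3 + 5} = 13 \sqrt{18 + 5} = 13 \sqrt{23}$)
$3869 + P{\left(a{\left(6 \left(-2\right),2 \right)} - 17 \right)} = 3869 + 13 \sqrt{23}$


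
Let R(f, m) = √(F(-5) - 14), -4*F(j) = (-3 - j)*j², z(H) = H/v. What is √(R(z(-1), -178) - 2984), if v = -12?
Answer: √(-11936 + 2*I*√106)/2 ≈ 0.047119 + 54.626*I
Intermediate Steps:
z(H) = -H/12 (z(H) = H/(-12) = H*(-1/12) = -H/12)
F(j) = -j²*(-3 - j)/4 (F(j) = -(-3 - j)*j²/4 = -j²*(-3 - j)/4)
R(f, m) = I*√106/2 (R(f, m) = √((¼)*(-5)²*(3 - 5) - 14) = √((¼)*25*(-2) - 14) = √(-25/2 - 14) = √(-53/2) = I*√106/2)
√(R(z(-1), -178) - 2984) = √(I*√106/2 - 2984) = √(-2984 + I*√106/2)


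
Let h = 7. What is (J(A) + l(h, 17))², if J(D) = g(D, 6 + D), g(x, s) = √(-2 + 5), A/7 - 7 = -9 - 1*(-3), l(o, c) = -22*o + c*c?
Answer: (135 + √3)² ≈ 18696.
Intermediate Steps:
l(o, c) = c² - 22*o (l(o, c) = -22*o + c² = c² - 22*o)
A = 7 (A = 49 + 7*(-9 - 1*(-3)) = 49 + 7*(-9 + 3) = 49 + 7*(-6) = 49 - 42 = 7)
g(x, s) = √3
J(D) = √3
(J(A) + l(h, 17))² = (√3 + (17² - 22*7))² = (√3 + (289 - 154))² = (√3 + 135)² = (135 + √3)²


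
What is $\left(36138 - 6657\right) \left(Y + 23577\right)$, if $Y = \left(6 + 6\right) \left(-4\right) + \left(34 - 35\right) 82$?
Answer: $691241007$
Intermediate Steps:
$Y = -130$ ($Y = 12 \left(-4\right) + \left(34 - 35\right) 82 = -48 - 82 = -130$)
$\left(36138 - 6657\right) \left(Y + 23577\right) = \left(36138 - 6657\right) \left(-130 + 23577\right) = 29481 \cdot 23447 = 691241007$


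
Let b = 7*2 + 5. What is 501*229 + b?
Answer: 114748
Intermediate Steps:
b = 19 (b = 14 + 5 = 19)
501*229 + b = 501*229 + 19 = 114729 + 19 = 114748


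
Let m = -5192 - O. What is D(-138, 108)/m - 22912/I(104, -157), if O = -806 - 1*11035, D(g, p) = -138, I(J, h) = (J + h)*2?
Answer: 76163630/352397 ≈ 216.13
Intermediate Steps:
I(J, h) = 2*J + 2*h
O = -11841 (O = -806 - 11035 = -11841)
m = 6649 (m = -5192 - 1*(-11841) = -5192 + 11841 = 6649)
D(-138, 108)/m - 22912/I(104, -157) = -138/6649 - 22912/(2*104 + 2*(-157)) = -138*1/6649 - 22912/(208 - 314) = -138/6649 - 22912/(-106) = -138/6649 - 22912*(-1/106) = -138/6649 + 11456/53 = 76163630/352397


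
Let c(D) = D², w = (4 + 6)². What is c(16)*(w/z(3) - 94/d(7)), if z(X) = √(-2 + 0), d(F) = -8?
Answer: 3008 - 12800*I*√2 ≈ 3008.0 - 18102.0*I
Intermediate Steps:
w = 100 (w = 10² = 100)
z(X) = I*√2 (z(X) = √(-2) = I*√2)
c(16)*(w/z(3) - 94/d(7)) = 16²*(100/((I*√2)) - 94/(-8)) = 256*(100*(-I*√2/2) - 94*(-⅛)) = 256*(-50*I*√2 + 47/4) = 256*(47/4 - 50*I*√2) = 3008 - 12800*I*√2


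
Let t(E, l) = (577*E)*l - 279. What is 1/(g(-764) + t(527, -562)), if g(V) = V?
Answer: -1/170893441 ≈ -5.8516e-9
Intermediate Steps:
t(E, l) = -279 + 577*E*l (t(E, l) = 577*E*l - 279 = -279 + 577*E*l)
1/(g(-764) + t(527, -562)) = 1/(-764 + (-279 + 577*527*(-562))) = 1/(-764 + (-279 - 170892398)) = 1/(-764 - 170892677) = 1/(-170893441) = -1/170893441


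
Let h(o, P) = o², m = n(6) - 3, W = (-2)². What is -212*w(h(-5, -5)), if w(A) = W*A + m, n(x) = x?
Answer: -21836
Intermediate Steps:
W = 4
m = 3 (m = 6 - 3 = 3)
w(A) = 3 + 4*A (w(A) = 4*A + 3 = 3 + 4*A)
-212*w(h(-5, -5)) = -212*(3 + 4*(-5)²) = -212*(3 + 4*25) = -212*(3 + 100) = -212*103 = -21836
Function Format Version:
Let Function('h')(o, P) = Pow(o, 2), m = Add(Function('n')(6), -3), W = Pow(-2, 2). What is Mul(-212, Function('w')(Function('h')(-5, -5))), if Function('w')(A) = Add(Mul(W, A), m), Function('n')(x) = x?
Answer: -21836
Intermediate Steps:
W = 4
m = 3 (m = Add(6, -3) = 3)
Function('w')(A) = Add(3, Mul(4, A)) (Function('w')(A) = Add(Mul(4, A), 3) = Add(3, Mul(4, A)))
Mul(-212, Function('w')(Function('h')(-5, -5))) = Mul(-212, Add(3, Mul(4, Pow(-5, 2)))) = Mul(-212, Add(3, Mul(4, 25))) = Mul(-212, Add(3, 100)) = Mul(-212, 103) = -21836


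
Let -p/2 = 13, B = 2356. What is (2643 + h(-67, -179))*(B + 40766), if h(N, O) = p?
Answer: 112850274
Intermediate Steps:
p = -26 (p = -2*13 = -26)
h(N, O) = -26
(2643 + h(-67, -179))*(B + 40766) = (2643 - 26)*(2356 + 40766) = 2617*43122 = 112850274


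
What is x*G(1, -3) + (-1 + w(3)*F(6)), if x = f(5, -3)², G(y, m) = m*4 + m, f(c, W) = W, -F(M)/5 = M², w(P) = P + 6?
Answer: -1756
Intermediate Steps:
w(P) = 6 + P
F(M) = -5*M²
G(y, m) = 5*m (G(y, m) = 4*m + m = 5*m)
x = 9 (x = (-3)² = 9)
x*G(1, -3) + (-1 + w(3)*F(6)) = 9*(5*(-3)) + (-1 + (6 + 3)*(-5*6²)) = 9*(-15) + (-1 + 9*(-5*36)) = -135 + (-1 + 9*(-180)) = -135 + (-1 - 1620) = -135 - 1621 = -1756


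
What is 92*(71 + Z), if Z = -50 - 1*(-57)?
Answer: 7176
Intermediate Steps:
Z = 7 (Z = -50 + 57 = 7)
92*(71 + Z) = 92*(71 + 7) = 92*78 = 7176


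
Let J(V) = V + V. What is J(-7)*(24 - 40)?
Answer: 224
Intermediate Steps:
J(V) = 2*V
J(-7)*(24 - 40) = (2*(-7))*(24 - 40) = -14*(-16) = 224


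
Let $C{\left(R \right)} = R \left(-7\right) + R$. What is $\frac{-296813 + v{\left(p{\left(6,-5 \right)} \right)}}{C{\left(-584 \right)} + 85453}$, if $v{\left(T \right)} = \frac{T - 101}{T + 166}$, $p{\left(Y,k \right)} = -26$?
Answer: $- \frac{41553947}{12453980} \approx -3.3366$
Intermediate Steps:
$C{\left(R \right)} = - 6 R$ ($C{\left(R \right)} = - 7 R + R = - 6 R$)
$v{\left(T \right)} = \frac{-101 + T}{166 + T}$
$\frac{-296813 + v{\left(p{\left(6,-5 \right)} \right)}}{C{\left(-584 \right)} + 85453} = \frac{-296813 + \frac{-101 - 26}{166 - 26}}{\left(-6\right) \left(-584\right) + 85453} = \frac{-296813 + \frac{1}{140} \left(-127\right)}{3504 + 85453} = \frac{-296813 + \frac{1}{140} \left(-127\right)}{88957} = \left(-296813 - \frac{127}{140}\right) \frac{1}{88957} = \left(- \frac{41553947}{140}\right) \frac{1}{88957} = - \frac{41553947}{12453980}$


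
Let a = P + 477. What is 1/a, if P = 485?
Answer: 1/962 ≈ 0.0010395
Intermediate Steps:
a = 962 (a = 485 + 477 = 962)
1/a = 1/962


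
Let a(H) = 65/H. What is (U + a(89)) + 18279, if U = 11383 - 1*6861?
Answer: 2029354/89 ≈ 22802.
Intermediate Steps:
U = 4522 (U = 11383 - 6861 = 4522)
(U + a(89)) + 18279 = (4522 + 65/89) + 18279 = 402523/89 + 18279 = 2029354/89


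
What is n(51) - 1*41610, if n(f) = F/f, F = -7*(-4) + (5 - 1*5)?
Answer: -2122082/51 ≈ -41609.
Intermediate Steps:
F = 28 (F = 28 + (5 - 5) = 28 + 0 = 28)
n(f) = 28/f
n(51) - 1*41610 = 28/51 - 1*41610 = 28*(1/51) - 41610 = 28/51 - 41610 = -2122082/51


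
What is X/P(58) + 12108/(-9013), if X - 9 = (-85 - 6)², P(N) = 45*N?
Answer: 4311589/2352393 ≈ 1.8329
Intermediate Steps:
X = 8290 (X = 9 + (-85 - 6)² = 9 + (-91)² = 9 + 8281 = 8290)
X/P(58) + 12108/(-9013) = 8290/((45*58)) + 12108/(-9013) = 8290/2610 + 12108*(-1/9013) = 8290*(1/2610) - 12108/9013 = 829/261 - 12108/9013 = 4311589/2352393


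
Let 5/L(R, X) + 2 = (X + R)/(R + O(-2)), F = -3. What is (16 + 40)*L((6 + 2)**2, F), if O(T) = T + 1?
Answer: -3528/13 ≈ -271.38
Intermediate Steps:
O(T) = 1 + T
L(R, X) = 5/(-2 + (R + X)/(-1 + R)) (L(R, X) = 5/(-2 + (X + R)/(R + (1 - 2))) = 5/(-2 + (R + X)/(R - 1)) = 5/(-2 + (R + X)/(-1 + R)))
(16 + 40)*L((6 + 2)**2, F) = (16 + 40)*(5*(1 - (6 + 2)**2)/(-2 + (6 + 2)**2 - 1*(-3))) = 56*(5*(1 - 1*8**2)/(-2 + 8**2 + 3)) = 56*(5*(1 - 1*64)/(-2 + 64 + 3)) = 56*(5*(1 - 64)/65) = 56*(5*(1/65)*(-63)) = 56*(-63/13) = -3528/13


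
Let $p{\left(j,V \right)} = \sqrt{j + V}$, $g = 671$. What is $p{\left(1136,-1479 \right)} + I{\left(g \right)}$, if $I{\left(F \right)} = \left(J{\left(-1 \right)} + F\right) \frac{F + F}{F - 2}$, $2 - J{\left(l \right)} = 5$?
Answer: $\frac{896456}{669} + 7 i \sqrt{7} \approx 1340.0 + 18.52 i$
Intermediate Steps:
$p{\left(j,V \right)} = \sqrt{V + j}$
$J{\left(l \right)} = -3$ ($J{\left(l \right)} = 2 - 5 = -3$)
$I{\left(F \right)} = \frac{2 F \left(-3 + F\right)}{-2 + F}$ ($I{\left(F \right)} = \left(-3 + F\right) \frac{F + F}{F - 2} = \left(-3 + F\right) \frac{2 F}{-2 + F} = \frac{2 F \left(-3 + F\right)}{-2 + F}$)
$p{\left(1136,-1479 \right)} + I{\left(g \right)} = \sqrt{-1479 + 1136} + 2 \cdot 671 \frac{1}{-2 + 671} \left(-3 + 671\right) = \sqrt{-343} + 2 \cdot 671 \cdot \frac{1}{669} \cdot 668 = 7 i \sqrt{7} + 2 \cdot 671 \cdot \frac{1}{669} \cdot 668 = 7 i \sqrt{7} + \frac{896456}{669} = \frac{896456}{669} + 7 i \sqrt{7}$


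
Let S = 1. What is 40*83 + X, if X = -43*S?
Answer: 3277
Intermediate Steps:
X = -43 (X = -43*1 = -43)
40*83 + X = 40*83 - 43 = 3320 - 43 = 3277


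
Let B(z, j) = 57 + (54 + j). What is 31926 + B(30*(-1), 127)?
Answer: 32164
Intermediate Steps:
B(z, j) = 111 + j
31926 + B(30*(-1), 127) = 31926 + (111 + 127) = 31926 + 238 = 32164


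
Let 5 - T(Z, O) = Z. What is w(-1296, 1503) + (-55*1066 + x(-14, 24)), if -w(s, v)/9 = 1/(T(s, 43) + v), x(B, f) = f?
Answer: -164331233/2804 ≈ -58606.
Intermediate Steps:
T(Z, O) = 5 - Z
w(s, v) = -9/(5 + v - s) (w(s, v) = -9/((5 - s) + v) = -9/(5 + v - s))
w(-1296, 1503) + (-55*1066 + x(-14, 24)) = 9/(-5 - 1296 - 1*1503) + (-55*1066 + 24) = 9/(-5 - 1296 - 1503) + (-58630 + 24) = 9/(-2804) - 58606 = 9*(-1/2804) - 58606 = -9/2804 - 58606 = -164331233/2804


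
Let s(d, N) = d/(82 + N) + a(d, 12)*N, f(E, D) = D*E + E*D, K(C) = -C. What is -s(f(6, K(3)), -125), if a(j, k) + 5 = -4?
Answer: -48411/43 ≈ -1125.8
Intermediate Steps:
a(j, k) = -9 (a(j, k) = -5 - 4 = -9)
f(E, D) = 2*D*E (f(E, D) = D*E + D*E = 2*D*E)
s(d, N) = -9*N + d/(82 + N) (s(d, N) = d/(82 + N) - 9*N = -9*N + d/(82 + N))
-s(f(6, K(3)), -125) = -(2*(-1*3)*6 - 738*(-125) - 9*(-125)²)/(82 - 125) = -(2*(-3)*6 + 92250 - 9*15625)/(-43) = -(-1)*(-36 + 92250 - 140625)/43 = -(-1)*(-48411)/43 = -1*48411/43 = -48411/43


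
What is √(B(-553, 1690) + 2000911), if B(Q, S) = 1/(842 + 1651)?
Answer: 2*√345437775337/831 ≈ 1414.5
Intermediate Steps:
B(Q, S) = 1/2493
√(B(-553, 1690) + 2000911) = √(1/2493 + 2000911) = √(4988271124/2493) = 2*√345437775337/831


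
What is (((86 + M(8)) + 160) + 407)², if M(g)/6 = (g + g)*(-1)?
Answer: 310249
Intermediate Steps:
M(g) = -12*g (M(g) = 6*((g + g)*(-1)) = 6*((2*g)*(-1)) = 6*(-2*g) = -12*g)
(((86 + M(8)) + 160) + 407)² = (((86 - 12*8) + 160) + 407)² = (((86 - 96) + 160) + 407)² = ((-10 + 160) + 407)² = (150 + 407)² = 557² = 310249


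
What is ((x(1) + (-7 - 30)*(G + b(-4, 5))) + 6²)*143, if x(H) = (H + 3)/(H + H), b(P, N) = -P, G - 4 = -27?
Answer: 105963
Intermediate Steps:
G = -23 (G = 4 - 27 = -23)
x(H) = (3 + H)/(2*H) (x(H) = (3 + H)/((2*H)) = (3 + H)*(1/(2*H)) = (3 + H)/(2*H))
((x(1) + (-7 - 30)*(G + b(-4, 5))) + 6²)*143 = (((½)*(3 + 1)/1 + (-7 - 30)*(-23 - 1*(-4))) + 6²)*143 = (((½)*1*4 - 37*(-23 + 4)) + 36)*143 = ((2 - 37*(-19)) + 36)*143 = ((2 + 703) + 36)*143 = (705 + 36)*143 = 741*143 = 105963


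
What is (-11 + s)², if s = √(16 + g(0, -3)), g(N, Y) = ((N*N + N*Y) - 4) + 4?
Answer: 49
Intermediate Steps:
g(N, Y) = N² + N*Y (g(N, Y) = ((N² + N*Y) - 4) + 4 = (-4 + N² + N*Y) + 4 = N² + N*Y)
s = 4 (s = √(16 + 0*(0 - 3)) = √(16 + 0*(-3)) = √(16 + 0) = √16 = 4)
(-11 + s)² = (-11 + 4)² = (-7)² = 49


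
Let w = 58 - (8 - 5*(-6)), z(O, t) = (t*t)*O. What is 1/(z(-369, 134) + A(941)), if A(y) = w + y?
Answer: -1/6624803 ≈ -1.5095e-7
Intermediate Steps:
z(O, t) = O*t² (z(O, t) = t²*O = O*t²)
w = 20 (w = 58 - (8 + 30) = 58 - 1*38 = 58 - 38 = 20)
A(y) = 20 + y
1/(z(-369, 134) + A(941)) = 1/(-369*134² + (20 + 941)) = 1/(-369*17956 + 961) = 1/(-6625764 + 961) = 1/(-6624803) = -1/6624803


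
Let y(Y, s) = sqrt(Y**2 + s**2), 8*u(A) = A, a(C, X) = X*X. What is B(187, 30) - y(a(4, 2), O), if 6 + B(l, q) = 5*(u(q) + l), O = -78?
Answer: 3791/4 - 10*sqrt(61) ≈ 869.65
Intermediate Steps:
a(C, X) = X**2
u(A) = A/8
B(l, q) = -6 + 5*l + 5*q/8 (B(l, q) = -6 + 5*(q/8 + l) = -6 + 5*(l + q/8) = -6 + (5*l + 5*q/8) = -6 + 5*l + 5*q/8)
B(187, 30) - y(a(4, 2), O) = (-6 + 5*187 + (5/8)*30) - sqrt((2**2)**2 + (-78)**2) = (-6 + 935 + 75/4) - sqrt(4**2 + 6084) = 3791/4 - sqrt(16 + 6084) = 3791/4 - sqrt(6100) = 3791/4 - 10*sqrt(61)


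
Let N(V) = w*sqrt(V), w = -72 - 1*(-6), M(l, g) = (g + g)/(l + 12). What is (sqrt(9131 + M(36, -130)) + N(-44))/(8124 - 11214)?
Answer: -sqrt(328521)/18540 + 22*I*sqrt(11)/515 ≈ -0.030915 + 0.14168*I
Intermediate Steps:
M(l, g) = 2*g/(12 + l) (M(l, g) = (2*g)/(12 + l) = 2*g/(12 + l))
w = -66 (w = -72 + 6 = -66)
N(V) = -66*sqrt(V)
(sqrt(9131 + M(36, -130)) + N(-44))/(8124 - 11214) = (sqrt(9131 + 2*(-130)/(12 + 36)) - 132*I*sqrt(11))/(8124 - 11214) = (sqrt(9131 + 2*(-130)/48) - 132*I*sqrt(11))/(-3090) = (sqrt(9131 + 2*(-130)*(1/48)) - 132*I*sqrt(11))*(-1/3090) = (sqrt(9131 - 65/12) - 132*I*sqrt(11))*(-1/3090) = (sqrt(109507/12) - 132*I*sqrt(11))*(-1/3090) = (sqrt(328521)/6 - 132*I*sqrt(11))*(-1/3090) = -sqrt(328521)/18540 + 22*I*sqrt(11)/515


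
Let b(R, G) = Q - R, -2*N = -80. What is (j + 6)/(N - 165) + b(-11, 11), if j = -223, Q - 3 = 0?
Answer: 1967/125 ≈ 15.736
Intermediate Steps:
N = 40 (N = -½*(-80) = 40)
Q = 3 (Q = 3 + 0 = 3)
b(R, G) = 3 - R
(j + 6)/(N - 165) + b(-11, 11) = (-223 + 6)/(40 - 165) + (3 - 1*(-11)) = -217/(-125) + (3 + 11) = -217*(-1/125) + 14 = 217/125 + 14 = 1967/125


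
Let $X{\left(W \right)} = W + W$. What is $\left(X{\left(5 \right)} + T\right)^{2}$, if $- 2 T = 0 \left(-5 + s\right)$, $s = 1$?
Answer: $100$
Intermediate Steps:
$X{\left(W \right)} = 2 W$
$T = 0$ ($T = - \frac{0 \left(-5 + 1\right)}{2} = - \frac{0 \left(-4\right)}{2} = \left(- \frac{1}{2}\right) 0 = 0$)
$\left(X{\left(5 \right)} + T\right)^{2} = \left(2 \cdot 5 + 0\right)^{2} = \left(10 + 0\right)^{2} = 10^{2} = 100$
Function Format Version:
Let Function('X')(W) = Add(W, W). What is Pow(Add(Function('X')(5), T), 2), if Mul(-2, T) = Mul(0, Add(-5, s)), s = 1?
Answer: 100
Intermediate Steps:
Function('X')(W) = Mul(2, W)
T = 0 (T = Mul(Rational(-1, 2), Mul(0, Add(-5, 1))) = Mul(Rational(-1, 2), Mul(0, -4)) = Mul(Rational(-1, 2), 0) = 0)
Pow(Add(Function('X')(5), T), 2) = Pow(Add(Mul(2, 5), 0), 2) = Pow(Add(10, 0), 2) = Pow(10, 2) = 100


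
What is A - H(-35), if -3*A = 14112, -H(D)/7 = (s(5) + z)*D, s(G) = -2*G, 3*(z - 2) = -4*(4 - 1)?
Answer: -1764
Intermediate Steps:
z = -2 (z = 2 + (-4*(4 - 1))/3 = 2 + (-4*3)/3 = 2 + (⅓)*(-12) = 2 - 4 = -2)
H(D) = 84*D (H(D) = -7*(-2*5 - 2)*D = -7*(-10 - 2)*D = -(-84)*D = 84*D)
A = -4704 (A = -⅓*14112 = -4704)
A - H(-35) = -4704 - 84*(-35) = -4704 - 1*(-2940) = -4704 + 2940 = -1764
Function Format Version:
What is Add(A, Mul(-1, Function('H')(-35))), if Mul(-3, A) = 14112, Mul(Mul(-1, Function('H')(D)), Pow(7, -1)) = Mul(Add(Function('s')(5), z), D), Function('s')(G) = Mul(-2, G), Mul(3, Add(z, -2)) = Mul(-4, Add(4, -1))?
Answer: -1764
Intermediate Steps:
z = -2 (z = Add(2, Mul(Rational(1, 3), Mul(-4, Add(4, -1)))) = Add(2, Mul(Rational(1, 3), Mul(-4, 3))) = Add(2, Mul(Rational(1, 3), -12)) = Add(2, -4) = -2)
Function('H')(D) = Mul(84, D) (Function('H')(D) = Mul(-7, Mul(Add(Mul(-2, 5), -2), D)) = Mul(-7, Mul(Add(-10, -2), D)) = Mul(-7, Mul(-12, D)) = Mul(84, D))
A = -4704 (A = Mul(Rational(-1, 3), 14112) = -4704)
Add(A, Mul(-1, Function('H')(-35))) = Add(-4704, Mul(-1, Mul(84, -35))) = Add(-4704, Mul(-1, -2940)) = Add(-4704, 2940) = -1764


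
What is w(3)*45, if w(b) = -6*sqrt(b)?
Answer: -270*sqrt(3) ≈ -467.65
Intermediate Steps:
w(3)*45 = -6*sqrt(3)*45 = -270*sqrt(3)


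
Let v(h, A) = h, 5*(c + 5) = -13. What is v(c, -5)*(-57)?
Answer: 2166/5 ≈ 433.20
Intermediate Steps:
c = -38/5 (c = -5 + (⅕)*(-13) = -5 - 13/5 = -38/5 ≈ -7.6000)
v(c, -5)*(-57) = -38/5*(-57) = 2166/5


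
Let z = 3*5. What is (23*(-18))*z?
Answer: -6210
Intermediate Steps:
z = 15
(23*(-18))*z = (23*(-18))*15 = -414*15 = -6210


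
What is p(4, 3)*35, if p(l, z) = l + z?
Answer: 245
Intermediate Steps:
p(4, 3)*35 = (4 + 3)*35 = 7*35 = 245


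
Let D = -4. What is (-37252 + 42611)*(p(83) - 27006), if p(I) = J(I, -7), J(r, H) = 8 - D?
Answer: -144660846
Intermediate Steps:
J(r, H) = 12 (J(r, H) = 8 - 1*(-4) = 8 + 4 = 12)
p(I) = 12
(-37252 + 42611)*(p(83) - 27006) = (-37252 + 42611)*(12 - 27006) = 5359*(-26994) = -144660846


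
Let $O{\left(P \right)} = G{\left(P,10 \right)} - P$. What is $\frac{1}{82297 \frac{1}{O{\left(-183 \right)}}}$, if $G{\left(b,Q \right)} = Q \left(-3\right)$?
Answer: $\frac{9}{4841} \approx 0.0018591$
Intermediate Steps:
$G{\left(b,Q \right)} = - 3 Q$
$O{\left(P \right)} = -30 - P$ ($O{\left(P \right)} = \left(-3\right) 10 - P = -30 - P$)
$\frac{1}{82297 \frac{1}{O{\left(-183 \right)}}} = \frac{1}{82297 \frac{1}{-30 - -183}} = \frac{1}{82297 \frac{1}{-30 + 183}} = \frac{1}{82297 \cdot \frac{1}{153}} = \frac{1}{\frac{4841}{9}} = \frac{9}{4841}$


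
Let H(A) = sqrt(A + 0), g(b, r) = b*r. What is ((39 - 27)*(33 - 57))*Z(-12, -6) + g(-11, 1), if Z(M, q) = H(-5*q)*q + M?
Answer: 3445 + 1728*sqrt(30) ≈ 12910.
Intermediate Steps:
H(A) = sqrt(A)
Z(M, q) = M + q*sqrt(5)*sqrt(-q) (Z(M, q) = sqrt(-5*q)*q + M = (sqrt(5)*sqrt(-q))*q + M = q*sqrt(5)*sqrt(-q) + M = M + q*sqrt(5)*sqrt(-q))
((39 - 27)*(33 - 57))*Z(-12, -6) + g(-11, 1) = ((39 - 27)*(33 - 57))*(-12 - sqrt(5)*(-1*(-6))**(3/2)) - 11*1 = (12*(-24))*(-12 - sqrt(5)*6**(3/2)) - 11 = -288*(-12 - sqrt(5)*6*sqrt(6)) - 11 = -288*(-12 - 6*sqrt(30)) - 11 = (3456 + 1728*sqrt(30)) - 11 = 3445 + 1728*sqrt(30)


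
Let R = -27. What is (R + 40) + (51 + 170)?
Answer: 234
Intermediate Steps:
(R + 40) + (51 + 170) = (-27 + 40) + (51 + 170) = 13 + 221 = 234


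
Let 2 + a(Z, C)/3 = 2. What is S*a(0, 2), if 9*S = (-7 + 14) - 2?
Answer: 0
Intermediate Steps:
S = 5/9 (S = ((-7 + 14) - 2)/9 = (7 - 2)/9 = (⅑)*5 = 5/9 ≈ 0.55556)
a(Z, C) = 0 (a(Z, C) = -6 + 3*2 = -6 + 6 = 0)
S*a(0, 2) = (5/9)*0 = 0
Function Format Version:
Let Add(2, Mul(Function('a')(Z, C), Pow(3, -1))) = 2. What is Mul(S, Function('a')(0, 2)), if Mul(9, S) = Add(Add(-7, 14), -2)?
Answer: 0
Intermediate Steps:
S = Rational(5, 9) (S = Mul(Rational(1, 9), Add(Add(-7, 14), -2)) = Mul(Rational(1, 9), Add(7, -2)) = Mul(Rational(1, 9), 5) = Rational(5, 9) ≈ 0.55556)
Function('a')(Z, C) = 0 (Function('a')(Z, C) = Add(-6, Mul(3, 2)) = Add(-6, 6) = 0)
Mul(S, Function('a')(0, 2)) = Mul(Rational(5, 9), 0) = 0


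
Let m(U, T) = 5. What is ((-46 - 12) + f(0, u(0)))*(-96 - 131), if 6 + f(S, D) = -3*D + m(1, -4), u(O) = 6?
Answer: 17479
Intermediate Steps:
f(S, D) = -1 - 3*D (f(S, D) = -6 + (-3*D + 5) = -6 + (5 - 3*D) = -1 - 3*D)
((-46 - 12) + f(0, u(0)))*(-96 - 131) = ((-46 - 12) + (-1 - 3*6))*(-96 - 131) = (-58 + (-1 - 18))*(-227) = (-58 - 19)*(-227) = -77*(-227) = 17479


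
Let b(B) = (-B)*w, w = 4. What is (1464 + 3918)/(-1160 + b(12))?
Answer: -2691/604 ≈ -4.4553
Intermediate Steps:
b(B) = -4*B (b(B) = -B*4 = -4*B)
(1464 + 3918)/(-1160 + b(12)) = (1464 + 3918)/(-1160 - 4*12) = 5382/(-1160 - 48) = 5382/(-1208) = 5382*(-1/1208) = -2691/604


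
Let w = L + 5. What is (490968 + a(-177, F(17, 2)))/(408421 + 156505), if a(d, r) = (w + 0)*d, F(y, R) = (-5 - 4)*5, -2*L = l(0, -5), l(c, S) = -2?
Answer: 244953/282463 ≈ 0.86720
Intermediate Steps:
L = 1 (L = -½*(-2) = 1)
F(y, R) = -45 (F(y, R) = -9*5 = -45)
w = 6 (w = 1 + 5 = 6)
a(d, r) = 6*d (a(d, r) = (6 + 0)*d = 6*d)
(490968 + a(-177, F(17, 2)))/(408421 + 156505) = (490968 + 6*(-177))/(408421 + 156505) = (490968 - 1062)/564926 = 489906*(1/564926) = 244953/282463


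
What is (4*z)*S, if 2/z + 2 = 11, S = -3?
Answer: -8/3 ≈ -2.6667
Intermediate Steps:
z = 2/9 (z = 2/(-2 + 11) = 2/9 ≈ 0.22222)
(4*z)*S = (4*(2/9))*(-3) = (8/9)*(-3) = -8/3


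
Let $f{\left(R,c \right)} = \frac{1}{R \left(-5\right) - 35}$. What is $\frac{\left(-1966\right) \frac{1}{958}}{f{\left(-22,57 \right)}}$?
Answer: $- \frac{73725}{479} \approx -153.91$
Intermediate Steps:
$f{\left(R,c \right)} = \frac{1}{-35 - 5 R}$ ($f{\left(R,c \right)} = \frac{1}{- 5 R - 35} = \frac{1}{-35 - 5 R}$)
$\frac{\left(-1966\right) \frac{1}{958}}{f{\left(-22,57 \right)}} = \frac{\left(-1966\right) \frac{1}{958}}{\left(-1\right) \frac{1}{35 + 5 \left(-22\right)}} = \frac{\left(-1966\right) \frac{1}{958}}{\left(-1\right) \frac{1}{35 - 110}} = - \frac{983}{479 \left(- \frac{1}{-75}\right)} = - \frac{983}{479 \left(\left(-1\right) \left(- \frac{1}{75}\right)\right)} = - \frac{983 \frac{1}{\frac{1}{75}}}{479} = \left(- \frac{983}{479}\right) 75 = - \frac{73725}{479}$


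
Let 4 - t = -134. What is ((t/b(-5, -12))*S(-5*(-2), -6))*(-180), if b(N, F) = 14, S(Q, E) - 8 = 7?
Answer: -186300/7 ≈ -26614.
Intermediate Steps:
S(Q, E) = 15 (S(Q, E) = 8 + 7 = 15)
t = 138 (t = 4 - 1*(-134) = 4 + 134 = 138)
((t/b(-5, -12))*S(-5*(-2), -6))*(-180) = ((138/14)*15)*(-180) = ((138*(1/14))*15)*(-180) = ((69/7)*15)*(-180) = (1035/7)*(-180) = -186300/7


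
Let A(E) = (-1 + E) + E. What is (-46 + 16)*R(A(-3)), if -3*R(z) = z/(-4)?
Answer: 35/2 ≈ 17.500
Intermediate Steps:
A(E) = -1 + 2*E
R(z) = z/12 (R(z) = -z/(3*(-4)) = -z*(-1)/(3*4) = -(-1)*z/12 = z/12)
(-46 + 16)*R(A(-3)) = (-46 + 16)*((-1 + 2*(-3))/12) = -5*(-1 - 6)/2 = -5*(-7)/2 = -30*(-7/12) = 35/2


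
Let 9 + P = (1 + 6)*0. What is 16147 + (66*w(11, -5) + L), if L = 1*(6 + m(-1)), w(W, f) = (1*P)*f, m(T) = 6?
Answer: 19129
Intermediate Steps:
P = -9 (P = -9 + (1 + 6)*0 = -9 + 7*0 = -9 + 0 = -9)
w(W, f) = -9*f (w(W, f) = (1*(-9))*f = -9*f)
L = 12 (L = 1*(6 + 6) = 1*12 = 12)
16147 + (66*w(11, -5) + L) = 16147 + (66*(-9*(-5)) + 12) = 16147 + (66*45 + 12) = 16147 + (2970 + 12) = 16147 + 2982 = 19129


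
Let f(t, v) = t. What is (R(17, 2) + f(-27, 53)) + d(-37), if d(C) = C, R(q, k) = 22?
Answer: -42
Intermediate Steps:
(R(17, 2) + f(-27, 53)) + d(-37) = (22 - 27) - 37 = -5 - 37 = -42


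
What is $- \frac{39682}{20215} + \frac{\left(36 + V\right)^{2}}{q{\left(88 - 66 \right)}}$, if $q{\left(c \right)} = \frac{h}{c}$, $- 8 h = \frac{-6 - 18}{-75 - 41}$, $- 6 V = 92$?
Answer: $- \frac{198307957334}{545805} \approx -3.6333 \cdot 10^{5}$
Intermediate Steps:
$V = - \frac{46}{3}$ ($V = \left(- \frac{1}{6}\right) 92 = - \frac{46}{3} \approx -15.333$)
$h = - \frac{3}{116}$ ($h = - \frac{\left(-6 - 18\right) \frac{1}{-75 - 41}}{8} = - \frac{\left(-24\right) \frac{1}{-116}}{8} = - \frac{\left(-24\right) \left(- \frac{1}{116}\right)}{8} = \left(- \frac{1}{8}\right) \frac{6}{29} = - \frac{3}{116} \approx -0.025862$)
$q{\left(c \right)} = - \frac{3}{116 c}$
$- \frac{39682}{20215} + \frac{\left(36 + V\right)^{2}}{q{\left(88 - 66 \right)}} = - \frac{39682}{20215} + \frac{\left(36 - \frac{46}{3}\right)^{2}}{\left(- \frac{3}{116}\right) \frac{1}{88 - 66}} = \left(-39682\right) \frac{1}{20215} + \frac{\left(\frac{62}{3}\right)^{2}}{\left(- \frac{3}{116}\right) \frac{1}{88 - 66}} = - \frac{39682}{20215} + \frac{3844}{9 \left(- \frac{3}{116 \cdot 22}\right)} = - \frac{39682}{20215} + \frac{3844}{9 \left(\left(- \frac{3}{116}\right) \frac{1}{22}\right)} = - \frac{39682}{20215} + \frac{3844}{9 \left(- \frac{3}{2552}\right)} = - \frac{39682}{20215} + \frac{3844}{9} \left(- \frac{2552}{3}\right) = - \frac{39682}{20215} - \frac{9809888}{27} = - \frac{198307957334}{545805}$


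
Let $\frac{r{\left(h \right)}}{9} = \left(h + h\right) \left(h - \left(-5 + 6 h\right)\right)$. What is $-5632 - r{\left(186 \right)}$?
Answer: $3091268$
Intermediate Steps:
$r{\left(h \right)} = 18 h \left(5 - 5 h\right)$ ($r{\left(h \right)} = 9 \left(h + h\right) \left(h - \left(-5 + 6 h\right)\right) = 9 \cdot 2 h \left(5 - 5 h\right) = 18 h \left(5 - 5 h\right)$)
$-5632 - r{\left(186 \right)} = -5632 - 90 \cdot 186 \left(1 - 186\right) = -5632 - 90 \cdot 186 \left(-185\right) = -5632 - -3096900 = -5632 + 3096900 = 3091268$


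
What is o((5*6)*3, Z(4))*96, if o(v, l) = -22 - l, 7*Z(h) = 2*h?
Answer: -15552/7 ≈ -2221.7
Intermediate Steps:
Z(h) = 2*h/7 (Z(h) = (2*h)/7 = 2*h/7)
o((5*6)*3, Z(4))*96 = (-22 - 2*4/7)*96 = (-22 - 1*8/7)*96 = (-22 - 8/7)*96 = -162/7*96 = -15552/7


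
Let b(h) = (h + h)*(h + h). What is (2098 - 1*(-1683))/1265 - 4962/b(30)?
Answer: 244489/151800 ≈ 1.6106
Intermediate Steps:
b(h) = 4*h² (b(h) = (2*h)*(2*h) = 4*h²)
(2098 - 1*(-1683))/1265 - 4962/b(30) = (2098 - 1*(-1683))/1265 - 4962/(4*30²) = (2098 + 1683)*(1/1265) - 4962/(4*900) = 3781*(1/1265) - 4962/3600 = 3781/1265 - 4962*1/3600 = 3781/1265 - 827/600 = 244489/151800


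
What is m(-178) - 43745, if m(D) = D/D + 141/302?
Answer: -13210547/302 ≈ -43744.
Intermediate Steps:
m(D) = 443/302 (m(D) = 1 + 141*(1/302) = 1 + 141/302 = 443/302)
m(-178) - 43745 = 443/302 - 43745 = -13210547/302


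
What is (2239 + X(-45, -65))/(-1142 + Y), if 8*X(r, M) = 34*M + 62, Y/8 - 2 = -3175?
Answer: -3941/53052 ≈ -0.074286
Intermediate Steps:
Y = -25384 (Y = 16 + 8*(-3175) = 16 - 25400 = -25384)
X(r, M) = 31/4 + 17*M/4 (X(r, M) = (34*M + 62)/8 = (62 + 34*M)/8 = 31/4 + 17*M/4)
(2239 + X(-45, -65))/(-1142 + Y) = (2239 + (31/4 + (17/4)*(-65)))/(-1142 - 25384) = (2239 + (31/4 - 1105/4))/(-26526) = (2239 - 537/2)*(-1/26526) = (3941/2)*(-1/26526) = -3941/53052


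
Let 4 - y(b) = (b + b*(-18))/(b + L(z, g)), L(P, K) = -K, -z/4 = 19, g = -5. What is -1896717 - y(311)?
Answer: -599369123/316 ≈ -1.8967e+6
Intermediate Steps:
z = -76 (z = -4*19 = -76)
y(b) = 4 + 17*b/(5 + b) (y(b) = 4 - (b + b*(-18))/(b - 1*(-5)) = 4 - (b - 18*b)/(b + 5) = 4 - (-17*b)/(5 + b) = 4 - (-17)*b/(5 + b) = 4 + 17*b/(5 + b))
-1896717 - y(311) = -1896717 - (20 + 21*311)/(5 + 311) = -1896717 - (20 + 6531)/316 = -1896717 - 6551/316 = -599369123/316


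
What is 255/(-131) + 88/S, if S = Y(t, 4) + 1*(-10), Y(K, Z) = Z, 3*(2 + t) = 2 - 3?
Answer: -6529/393 ≈ -16.613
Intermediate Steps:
t = -7/3 (t = -2 + (2 - 3)/3 = -2 + (⅓)*(-1) = -2 - ⅓ = -7/3 ≈ -2.3333)
S = -6 (S = 4 + 1*(-10) = 4 - 10 = -6)
255/(-131) + 88/S = 255/(-131) + 88/(-6) = 255*(-1/131) + 88*(-⅙) = -255/131 - 44/3 = -6529/393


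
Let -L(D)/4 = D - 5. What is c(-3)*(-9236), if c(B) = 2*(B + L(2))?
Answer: -166248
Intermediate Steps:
L(D) = 20 - 4*D (L(D) = -4*(D - 5) = -4*(-5 + D) = 20 - 4*D)
c(B) = 24 + 2*B (c(B) = 2*(B + (20 - 4*2)) = 2*(B + (20 - 8)) = 2*(B + 12) = 2*(12 + B) = 24 + 2*B)
c(-3)*(-9236) = (24 + 2*(-3))*(-9236) = (24 - 6)*(-9236) = 18*(-9236) = -166248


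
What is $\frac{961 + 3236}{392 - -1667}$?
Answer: $\frac{4197}{2059} \approx 2.0384$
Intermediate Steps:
$\frac{961 + 3236}{392 - -1667} = \frac{4197}{392 + 1667} = \frac{4197}{2059}$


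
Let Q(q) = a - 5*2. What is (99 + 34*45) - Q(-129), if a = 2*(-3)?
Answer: 1645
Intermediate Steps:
a = -6
Q(q) = -16 (Q(q) = -6 - 5*2 = -6 - 10 = -16)
(99 + 34*45) - Q(-129) = (99 + 34*45) - 1*(-16) = (99 + 1530) + 16 = 1629 + 16 = 1645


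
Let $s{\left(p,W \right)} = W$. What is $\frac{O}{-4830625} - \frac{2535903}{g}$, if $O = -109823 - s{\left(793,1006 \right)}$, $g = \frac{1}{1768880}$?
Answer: $- \frac{21668773683992739171}{4830625} \approx -4.4857 \cdot 10^{12}$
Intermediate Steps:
$g = \frac{1}{1768880} \approx 5.6533 \cdot 10^{-7}$
$O = -110829$ ($O = -109823 - 1006 = -110829$)
$\frac{O}{-4830625} - \frac{2535903}{g} = - \frac{110829}{-4830625} - 2535903 \frac{1}{\frac{1}{1768880}} = \left(-110829\right) \left(- \frac{1}{4830625}\right) - 4485708098640 = \frac{110829}{4830625} - 4485708098640 = - \frac{21668773683992739171}{4830625}$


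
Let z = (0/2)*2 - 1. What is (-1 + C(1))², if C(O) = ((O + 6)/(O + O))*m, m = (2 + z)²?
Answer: 25/4 ≈ 6.2500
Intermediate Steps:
z = -1 (z = (0*(½))*2 - 1 = 0*2 - 1 = 0 - 1 = -1)
m = 1 (m = (2 - 1)² = 1² = 1)
C(O) = (6 + O)/(2*O) (C(O) = ((O + 6)/(O + O))*1 = ((6 + O)/((2*O)))*1 = ((6 + O)*(1/(2*O)))*1 = ((6 + O)/(2*O))*1 = (6 + O)/(2*O))
(-1 + C(1))² = (-1 + (½)*(6 + 1)/1)² = (-1 + (½)*1*7)² = (-1 + 7/2)² = (5/2)² = 25/4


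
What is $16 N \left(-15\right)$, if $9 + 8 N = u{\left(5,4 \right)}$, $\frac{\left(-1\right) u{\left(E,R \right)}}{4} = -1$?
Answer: $150$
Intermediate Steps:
$u{\left(E,R \right)} = 4$ ($u{\left(E,R \right)} = \left(-4\right) \left(-1\right) = 4$)
$N = - \frac{5}{8}$ ($N = - \frac{9}{8} + \frac{1}{8} \cdot 4 = - \frac{9}{8} + \frac{1}{2} = - \frac{5}{8} \approx -0.625$)
$16 N \left(-15\right) = 16 \left(- \frac{5}{8}\right) \left(-15\right) = \left(-10\right) \left(-15\right) = 150$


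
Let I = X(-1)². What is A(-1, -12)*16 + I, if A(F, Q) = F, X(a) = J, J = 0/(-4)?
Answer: -16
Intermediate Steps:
J = 0 (J = 0*(-¼) = 0)
X(a) = 0
I = 0 (I = 0² = 0)
A(-1, -12)*16 + I = -1*16 + 0 = -16 + 0 = -16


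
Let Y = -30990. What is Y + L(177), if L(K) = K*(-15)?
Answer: -33645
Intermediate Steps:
L(K) = -15*K
Y + L(177) = -30990 - 15*177 = -30990 - 2655 = -33645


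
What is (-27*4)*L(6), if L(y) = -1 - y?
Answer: 756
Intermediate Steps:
(-27*4)*L(6) = (-27*4)*(-1 - 1*6) = -108*(-1 - 6) = -108*(-7) = 756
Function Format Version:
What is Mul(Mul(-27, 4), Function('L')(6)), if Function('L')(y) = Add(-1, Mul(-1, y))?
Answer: 756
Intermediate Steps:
Mul(Mul(-27, 4), Function('L')(6)) = Mul(Mul(-27, 4), Add(-1, Mul(-1, 6))) = Mul(-108, Add(-1, -6)) = Mul(-108, -7) = 756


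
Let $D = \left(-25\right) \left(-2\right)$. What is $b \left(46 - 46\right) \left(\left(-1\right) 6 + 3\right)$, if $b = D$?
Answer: $0$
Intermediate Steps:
$D = 50$
$b = 50$
$b \left(46 - 46\right) \left(\left(-1\right) 6 + 3\right) = 50 \left(46 - 46\right) \left(\left(-1\right) 6 + 3\right) = 50 \cdot 0 \left(-6 + 3\right) = 50 \cdot 0 \left(-3\right) = 50 \cdot 0 = 0$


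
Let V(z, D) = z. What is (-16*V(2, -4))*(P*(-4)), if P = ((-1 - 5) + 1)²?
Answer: 3200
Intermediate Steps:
P = 25 (P = (-6 + 1)² = (-5)² = 25)
(-16*V(2, -4))*(P*(-4)) = (-16*2)*(25*(-4)) = -32*(-100) = 3200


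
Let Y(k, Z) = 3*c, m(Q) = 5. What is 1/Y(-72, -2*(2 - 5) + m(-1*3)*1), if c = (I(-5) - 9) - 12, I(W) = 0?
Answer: -1/63 ≈ -0.015873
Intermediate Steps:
c = -21 (c = (0 - 9) - 12 = -9 - 12 = -21)
Y(k, Z) = -63 (Y(k, Z) = 3*(-21) = -63)
1/Y(-72, -2*(2 - 5) + m(-1*3)*1) = 1/(-63) = -1/63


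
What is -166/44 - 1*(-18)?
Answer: 313/22 ≈ 14.227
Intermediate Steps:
-166/44 - 1*(-18) = -166*1/44 + 18 = -83/22 + 18 = 313/22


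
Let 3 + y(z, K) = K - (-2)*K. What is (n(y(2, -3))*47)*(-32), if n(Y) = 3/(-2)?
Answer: 2256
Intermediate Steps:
y(z, K) = -3 + 3*K (y(z, K) = -3 + (K - (-2)*K) = -3 + (K + 2*K) = -3 + 3*K)
n(Y) = -3/2 (n(Y) = 3*(-1/2) = -3/2)
(n(y(2, -3))*47)*(-32) = -3/2*47*(-32) = -141/2*(-32) = 2256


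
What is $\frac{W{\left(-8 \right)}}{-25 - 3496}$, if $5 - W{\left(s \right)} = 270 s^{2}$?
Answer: $\frac{17275}{3521} \approx 4.9063$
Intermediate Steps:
$W{\left(s \right)} = 5 - 270 s^{2}$
$\frac{W{\left(-8 \right)}}{-25 - 3496} = \frac{5 - 270 \left(-8\right)^{2}}{-25 - 3496} = \frac{5 - 17280}{-25 - 3496} = \frac{5 - 17280}{-3521} = \left(-17275\right) \left(- \frac{1}{3521}\right) = \frac{17275}{3521}$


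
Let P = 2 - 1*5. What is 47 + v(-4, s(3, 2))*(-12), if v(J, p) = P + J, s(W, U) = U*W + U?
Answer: 131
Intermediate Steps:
s(W, U) = U + U*W
P = -3 (P = 2 - 5 = -3)
v(J, p) = -3 + J
47 + v(-4, s(3, 2))*(-12) = 47 + (-3 - 4)*(-12) = 47 - 7*(-12) = 47 + 84 = 131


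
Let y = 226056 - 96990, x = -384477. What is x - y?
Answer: -513543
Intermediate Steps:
y = 129066
x - y = -384477 - 1*129066 = -384477 - 129066 = -513543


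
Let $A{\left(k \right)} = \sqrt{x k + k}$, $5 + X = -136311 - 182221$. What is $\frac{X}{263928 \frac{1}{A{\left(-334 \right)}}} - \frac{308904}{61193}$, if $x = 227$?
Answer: $- \frac{308904}{61193} - \frac{106179 i \sqrt{19038}}{43988} \approx -5.048 - 333.05 i$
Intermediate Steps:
$X = -318537$ ($X = -5 - 318532 = -318537$)
$A{\left(k \right)} = 2 \sqrt{57} \sqrt{k}$ ($A{\left(k \right)} = \sqrt{227 k + k} = \sqrt{228 k} = 2 \sqrt{57} \sqrt{k}$)
$\frac{X}{263928 \frac{1}{A{\left(-334 \right)}}} - \frac{308904}{61193} = - \frac{318537}{263928 \frac{1}{2 \sqrt{57} \sqrt{-334}}} - \frac{308904}{61193} = - \frac{318537}{263928 \frac{1}{2 \sqrt{57} i \sqrt{334}}} - \frac{308904}{61193} = - \frac{318537}{263928 \frac{1}{2 i \sqrt{19038}}} - \frac{308904}{61193} = - \frac{318537}{263928 \left(- \frac{i \sqrt{19038}}{38076}\right)} - \frac{308904}{61193} = - \frac{318537}{\left(- \frac{21994}{3173}\right) i \sqrt{19038}} - \frac{308904}{61193} = - 318537 \frac{i \sqrt{19038}}{131964} - \frac{308904}{61193} = - \frac{106179 i \sqrt{19038}}{43988} - \frac{308904}{61193} = - \frac{308904}{61193} - \frac{106179 i \sqrt{19038}}{43988}$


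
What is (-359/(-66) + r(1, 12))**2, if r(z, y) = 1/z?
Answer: 180625/4356 ≈ 41.466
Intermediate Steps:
(-359/(-66) + r(1, 12))**2 = (-359/(-66) + 1/1)**2 = (-359*(-1/66) + 1)**2 = (359/66 + 1)**2 = (425/66)**2 = 180625/4356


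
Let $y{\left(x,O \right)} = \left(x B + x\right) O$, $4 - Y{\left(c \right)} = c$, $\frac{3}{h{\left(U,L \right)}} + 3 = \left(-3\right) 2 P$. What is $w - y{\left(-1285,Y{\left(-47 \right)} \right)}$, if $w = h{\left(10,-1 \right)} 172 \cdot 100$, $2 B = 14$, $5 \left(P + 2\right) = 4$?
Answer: $\frac{3755960}{7} \approx 5.3657 \cdot 10^{5}$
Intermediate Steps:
$P = - \frac{6}{5}$ ($P = -2 + \frac{1}{5} \cdot 4 = -2 + \frac{4}{5} = - \frac{6}{5} \approx -1.2$)
$h{\left(U,L \right)} = \frac{5}{7}$ ($h{\left(U,L \right)} = \frac{3}{-3 + \left(-3\right) 2 \left(- \frac{6}{5}\right)} = \frac{3}{-3 - - \frac{36}{5}} = \frac{3}{-3 + \frac{36}{5}} = \frac{3}{\frac{21}{5}} = 3 \cdot \frac{5}{21} = \frac{5}{7}$)
$B = 7$ ($B = \frac{1}{2} \cdot 14 = 7$)
$Y{\left(c \right)} = 4 - c$
$y{\left(x,O \right)} = 8 O x$ ($y{\left(x,O \right)} = \left(x 7 + x\right) O = \left(7 x + x\right) O = 8 x O = 8 O x$)
$w = \frac{86000}{7}$ ($w = \frac{5}{7} \cdot 172 \cdot 100 = \frac{860}{7} \cdot 100 = \frac{86000}{7} \approx 12286.0$)
$w - y{\left(-1285,Y{\left(-47 \right)} \right)} = \frac{86000}{7} - 8 \left(4 - -47\right) \left(-1285\right) = \frac{86000}{7} - 8 \left(4 + 47\right) \left(-1285\right) = \frac{86000}{7} - 8 \cdot 51 \left(-1285\right) = \frac{86000}{7} - -524280 = \frac{86000}{7} + 524280 = \frac{3755960}{7}$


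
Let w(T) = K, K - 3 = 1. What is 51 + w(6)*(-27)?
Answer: -57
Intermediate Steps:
K = 4 (K = 3 + 1 = 4)
w(T) = 4
51 + w(6)*(-27) = 51 + 4*(-27) = 51 - 108 = -57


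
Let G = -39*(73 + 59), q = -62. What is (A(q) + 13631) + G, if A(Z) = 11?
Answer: 8494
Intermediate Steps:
G = -5148 (G = -39*132 = -5148)
(A(q) + 13631) + G = (11 + 13631) - 5148 = 13642 - 5148 = 8494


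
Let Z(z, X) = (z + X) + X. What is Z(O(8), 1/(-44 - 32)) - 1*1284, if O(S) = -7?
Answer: -49059/38 ≈ -1291.0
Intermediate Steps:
Z(z, X) = z + 2*X (Z(z, X) = (X + z) + X = z + 2*X)
Z(O(8), 1/(-44 - 32)) - 1*1284 = (-7 + 2/(-44 - 32)) - 1*1284 = (-7 + 2/(-76)) - 1284 = (-7 + 2*(-1/76)) - 1284 = (-7 - 1/38) - 1284 = -267/38 - 1284 = -49059/38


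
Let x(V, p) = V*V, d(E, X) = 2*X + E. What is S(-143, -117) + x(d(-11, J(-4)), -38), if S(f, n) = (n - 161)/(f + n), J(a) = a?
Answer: 47069/130 ≈ 362.07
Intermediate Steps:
S(f, n) = (-161 + n)/(f + n)
d(E, X) = E + 2*X
x(V, p) = V²
S(-143, -117) + x(d(-11, J(-4)), -38) = (-161 - 117)/(-143 - 117) + (-11 + 2*(-4))² = -278/(-260) + (-11 - 8)² = -1/260*(-278) + (-19)² = 139/130 + 361 = 47069/130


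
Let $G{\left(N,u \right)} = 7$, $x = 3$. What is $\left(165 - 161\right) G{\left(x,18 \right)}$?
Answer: $28$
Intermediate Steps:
$\left(165 - 161\right) G{\left(x,18 \right)} = \left(165 - 161\right) 7 = 4 \cdot 7 = 28$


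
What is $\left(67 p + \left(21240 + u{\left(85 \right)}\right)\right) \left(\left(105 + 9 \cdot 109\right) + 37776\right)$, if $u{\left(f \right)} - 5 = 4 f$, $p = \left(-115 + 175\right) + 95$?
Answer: $1242418140$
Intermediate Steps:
$p = 155$ ($p = 60 + 95 = 155$)
$u{\left(f \right)} = 5 + 4 f$
$\left(67 p + \left(21240 + u{\left(85 \right)}\right)\right) \left(\left(105 + 9 \cdot 109\right) + 37776\right) = \left(67 \cdot 155 + \left(21240 + \left(5 + 4 \cdot 85\right)\right)\right) \left(\left(105 + 9 \cdot 109\right) + 37776\right) = \left(10385 + \left(21240 + \left(5 + 340\right)\right)\right) \left(\left(105 + 981\right) + 37776\right) = \left(10385 + \left(21240 + 345\right)\right) \left(1086 + 37776\right) = \left(10385 + 21585\right) 38862 = 31970 \cdot 38862 = 1242418140$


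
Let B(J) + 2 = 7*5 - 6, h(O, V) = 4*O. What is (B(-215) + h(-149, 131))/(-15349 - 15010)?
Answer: 569/30359 ≈ 0.018742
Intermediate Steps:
B(J) = 27 (B(J) = -2 + (7*5 - 6) = -2 + (35 - 6) = -2 + 29 = 27)
(B(-215) + h(-149, 131))/(-15349 - 15010) = (27 + 4*(-149))/(-15349 - 15010) = (27 - 596)/(-30359) = -569*(-1/30359) = 569/30359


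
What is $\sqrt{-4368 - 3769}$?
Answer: $i \sqrt{8137} \approx 90.205 i$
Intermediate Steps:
$\sqrt{-4368 - 3769} = \sqrt{-8137} = i \sqrt{8137}$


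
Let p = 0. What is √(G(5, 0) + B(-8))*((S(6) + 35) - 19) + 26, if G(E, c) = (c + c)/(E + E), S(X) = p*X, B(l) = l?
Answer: 26 + 32*I*√2 ≈ 26.0 + 45.255*I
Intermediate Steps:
S(X) = 0 (S(X) = 0*X = 0)
G(E, c) = c/E (G(E, c) = (2*c)/((2*E)) = (2*c)*(1/(2*E)) = c/E)
√(G(5, 0) + B(-8))*((S(6) + 35) - 19) + 26 = √(0/5 - 8)*((0 + 35) - 19) + 26 = √(0*(⅕) - 8)*(35 - 19) + 26 = √(0 - 8)*16 + 26 = √(-8)*16 + 26 = (2*I*√2)*16 + 26 = 32*I*√2 + 26 = 26 + 32*I*√2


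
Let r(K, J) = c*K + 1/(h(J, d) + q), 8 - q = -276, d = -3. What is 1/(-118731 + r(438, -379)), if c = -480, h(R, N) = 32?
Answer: -316/103954835 ≈ -3.0398e-6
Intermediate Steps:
q = 284 (q = 8 - 1*(-276) = 8 + 276 = 284)
r(K, J) = 1/316 - 480*K (r(K, J) = -480*K + 1/(32 + 284) = -480*K + 1/316 = 1/316 - 480*K)
1/(-118731 + r(438, -379)) = 1/(-118731 + (1/316 - 480*438)) = 1/(-118731 + (1/316 - 210240)) = 1/(-118731 - 66435839/316) = 1/(-103954835/316) = -316/103954835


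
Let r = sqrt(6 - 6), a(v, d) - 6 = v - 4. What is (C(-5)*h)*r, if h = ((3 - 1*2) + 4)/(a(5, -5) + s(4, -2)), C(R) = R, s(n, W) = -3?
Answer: 0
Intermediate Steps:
a(v, d) = 2 + v (a(v, d) = 6 + (v - 4) = 6 + (-4 + v) = 2 + v)
r = 0 (r = sqrt(0) = 0)
h = 5/4 (h = ((3 - 1*2) + 4)/((2 + 5) - 3) = ((3 - 2) + 4)/(7 - 3) = (1 + 4)/4 = 5*(1/4) = 5/4 ≈ 1.2500)
(C(-5)*h)*r = -5*5/4*0 = -25/4*0 = 0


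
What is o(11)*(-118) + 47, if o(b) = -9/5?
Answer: 1297/5 ≈ 259.40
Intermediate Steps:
o(b) = -9/5 (o(b) = -9*⅕ = -9/5)
o(11)*(-118) + 47 = -9/5*(-118) + 47 = 1062/5 + 47 = 1297/5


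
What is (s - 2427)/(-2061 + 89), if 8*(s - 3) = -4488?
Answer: 2985/1972 ≈ 1.5137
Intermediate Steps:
s = -558 (s = 3 + (⅛)*(-4488) = 3 - 561 = -558)
(s - 2427)/(-2061 + 89) = (-558 - 2427)/(-2061 + 89) = -2985/(-1972) = -2985*(-1/1972) = 2985/1972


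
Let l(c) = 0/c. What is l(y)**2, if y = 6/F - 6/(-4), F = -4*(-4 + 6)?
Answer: 0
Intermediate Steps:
F = -8 (F = -4*2 = -8)
y = 3/4 (y = 6/(-8) - 6/(-4) = 6*(-1/8) - 6*(-1/4) = -3/4 + 3/2 = 3/4 ≈ 0.75000)
l(c) = 0
l(y)**2 = 0**2 = 0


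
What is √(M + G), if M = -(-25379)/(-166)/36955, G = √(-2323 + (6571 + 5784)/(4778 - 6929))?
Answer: √(-80037610004261430 + 53964945232170600*I*√299295398)/4398458010 ≈ 4.9119 + 4.9123*I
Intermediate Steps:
G = 2*I*√299295398/717 (G = √(-2323 + 12355/(-2151)) = √(-2323 + 12355*(-1/2151)) = √(-2323 - 12355/2151) = √(-5009128/2151) = 2*I*√299295398/717 ≈ 48.257*I)
M = -25379/6134530 (M = -(-25379)*(-1)/166*(1/36955) = -41*619/166*(1/36955) = -25379/166*1/36955 = -25379/6134530 ≈ -0.0041371)
√(M + G) = √(-25379/6134530 + 2*I*√299295398/717)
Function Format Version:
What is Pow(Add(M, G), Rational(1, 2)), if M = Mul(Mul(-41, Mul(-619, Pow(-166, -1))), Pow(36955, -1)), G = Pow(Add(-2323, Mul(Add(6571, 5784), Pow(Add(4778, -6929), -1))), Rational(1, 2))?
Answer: Mul(Rational(1, 4398458010), Pow(Add(-80037610004261430, Mul(53964945232170600, I, Pow(299295398, Rational(1, 2)))), Rational(1, 2))) ≈ Add(4.9119, Mul(4.9123, I))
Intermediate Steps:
G = Mul(Rational(2, 717), I, Pow(299295398, Rational(1, 2))) (G = Pow(Add(-2323, Mul(12355, Pow(-2151, -1))), Rational(1, 2)) = Pow(Add(-2323, Mul(12355, Rational(-1, 2151))), Rational(1, 2)) = Pow(Add(-2323, Rational(-12355, 2151)), Rational(1, 2)) = Pow(Rational(-5009128, 2151), Rational(1, 2)) = Mul(Rational(2, 717), I, Pow(299295398, Rational(1, 2))) ≈ Mul(48.257, I))
M = Rational(-25379, 6134530) (M = Mul(Mul(-41, Mul(-619, Rational(-1, 166))), Rational(1, 36955)) = Mul(Mul(-41, Rational(619, 166)), Rational(1, 36955)) = Mul(Rational(-25379, 166), Rational(1, 36955)) = Rational(-25379, 6134530) ≈ -0.0041371)
Pow(Add(M, G), Rational(1, 2)) = Pow(Add(Rational(-25379, 6134530), Mul(Rational(2, 717), I, Pow(299295398, Rational(1, 2)))), Rational(1, 2))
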